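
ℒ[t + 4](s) 4/s + s^ (-2)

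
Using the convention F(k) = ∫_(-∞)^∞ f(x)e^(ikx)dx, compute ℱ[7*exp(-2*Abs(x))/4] 7/(k^2 + 4)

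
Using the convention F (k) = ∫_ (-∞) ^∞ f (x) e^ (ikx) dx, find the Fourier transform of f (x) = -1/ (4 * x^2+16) -pi * exp (-2 * Abs (k) ) /8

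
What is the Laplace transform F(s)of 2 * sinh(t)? 2/(s^2 - 1)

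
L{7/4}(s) 7/(4*s)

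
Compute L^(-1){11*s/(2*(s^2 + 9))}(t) 11*cos(3*t)/2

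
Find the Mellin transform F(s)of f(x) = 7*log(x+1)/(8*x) -7*pi*csc(pi*s)/(8*s - 8)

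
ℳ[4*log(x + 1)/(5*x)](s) -4*pi*csc(pi*s)/(5*s - 5)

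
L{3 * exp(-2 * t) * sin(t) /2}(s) 3/(2 * ((s+2) ^2+1) ) 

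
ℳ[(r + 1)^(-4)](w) gamma(w) * gamma(4 - w)/6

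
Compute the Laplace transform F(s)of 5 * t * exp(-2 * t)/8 5/(8 * (s+2)^2)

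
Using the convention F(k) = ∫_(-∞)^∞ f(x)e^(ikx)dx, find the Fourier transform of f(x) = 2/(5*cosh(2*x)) pi/(5*cosh(pi*k/4))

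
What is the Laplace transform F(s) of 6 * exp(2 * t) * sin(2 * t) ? 12/((s - 2) ^2 + 4) 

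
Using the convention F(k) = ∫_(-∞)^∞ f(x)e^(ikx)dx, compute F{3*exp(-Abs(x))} 6/(k^2 + 1)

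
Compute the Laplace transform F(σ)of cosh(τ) σ/(σ^2 - 1)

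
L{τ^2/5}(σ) 2/(5*σ^3) 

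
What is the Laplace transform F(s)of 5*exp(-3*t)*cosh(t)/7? 5*(s + 3)/(7*((s + 3)^2-1))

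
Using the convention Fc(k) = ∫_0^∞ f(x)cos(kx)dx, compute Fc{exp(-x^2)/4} sqrt(pi)*exp(-k^2/4)/8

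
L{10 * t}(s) 10/s^2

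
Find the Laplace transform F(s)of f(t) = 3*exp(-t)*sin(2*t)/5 6/(5*((s + 1)^2 + 4))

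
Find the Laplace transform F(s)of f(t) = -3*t -3/s^2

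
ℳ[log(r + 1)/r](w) -pi*csc(pi*w)/(w - 1)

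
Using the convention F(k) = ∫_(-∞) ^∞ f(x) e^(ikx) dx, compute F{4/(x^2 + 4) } 2 * pi * exp(-2 * Abs(k) ) 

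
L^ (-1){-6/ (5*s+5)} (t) -6*exp (-t)/5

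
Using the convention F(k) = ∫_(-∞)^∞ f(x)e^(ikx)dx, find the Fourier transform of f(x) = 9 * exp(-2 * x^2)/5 9 * sqrt(2) * sqrt(pi) * exp(-k^2/8)/10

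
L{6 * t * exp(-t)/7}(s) 6/(7 * (s + 1)^2)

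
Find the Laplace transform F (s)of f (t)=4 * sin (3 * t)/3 4/ (s^2+9)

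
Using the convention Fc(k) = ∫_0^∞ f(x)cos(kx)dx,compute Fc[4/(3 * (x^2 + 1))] 2 * pi * exp(-k)/3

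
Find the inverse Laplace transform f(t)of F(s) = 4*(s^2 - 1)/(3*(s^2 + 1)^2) 4*t*cos(t)/3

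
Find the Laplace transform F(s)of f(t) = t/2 1/(2*s^2)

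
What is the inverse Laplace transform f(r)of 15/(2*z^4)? 5*r^3/4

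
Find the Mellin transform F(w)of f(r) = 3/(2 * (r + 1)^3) 3 * pi * (w - 2) * (w - 1)/(4 * sin(pi * w))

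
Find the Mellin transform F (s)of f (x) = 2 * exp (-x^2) gamma (s/2)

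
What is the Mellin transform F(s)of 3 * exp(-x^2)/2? 3 * gamma(s/2)/4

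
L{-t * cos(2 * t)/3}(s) (4 - s^2)/(3 * (s^2 + 4)^2)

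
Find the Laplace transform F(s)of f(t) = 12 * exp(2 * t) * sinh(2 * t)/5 24/(5 * s * (s - 4))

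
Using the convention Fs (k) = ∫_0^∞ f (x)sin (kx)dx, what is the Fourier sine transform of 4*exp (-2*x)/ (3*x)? 4*atan (k/2)/3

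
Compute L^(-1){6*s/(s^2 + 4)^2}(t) 3*t*sin(2*t)/2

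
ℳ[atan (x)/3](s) -pi*sec (pi*s/2)/ (6*s)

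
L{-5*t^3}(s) -30/s^4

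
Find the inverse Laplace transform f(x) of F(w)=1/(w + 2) exp(-2 * x) 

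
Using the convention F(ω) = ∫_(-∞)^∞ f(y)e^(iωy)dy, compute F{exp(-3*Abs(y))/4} 3/(2*(ω^2+9))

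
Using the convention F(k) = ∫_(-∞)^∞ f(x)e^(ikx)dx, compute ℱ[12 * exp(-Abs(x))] 24/(k^2 + 1)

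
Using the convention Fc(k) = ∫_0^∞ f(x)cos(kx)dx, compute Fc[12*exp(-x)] 12/(k^2+1)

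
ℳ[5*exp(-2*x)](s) 5*gamma(s)/2^s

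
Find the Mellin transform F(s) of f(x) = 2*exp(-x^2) gamma(s/2) 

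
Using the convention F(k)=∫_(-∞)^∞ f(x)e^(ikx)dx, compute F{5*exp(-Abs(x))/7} 10/(7*(k^2 + 1))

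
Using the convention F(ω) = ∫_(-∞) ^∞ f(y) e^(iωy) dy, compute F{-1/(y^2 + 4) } -pi * exp(-2 * Abs(ω) ) /2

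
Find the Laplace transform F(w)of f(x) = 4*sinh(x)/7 4/(7*(w^2-1))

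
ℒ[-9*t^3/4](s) -27/(2*s^4)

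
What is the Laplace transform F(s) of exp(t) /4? 1/(4*(s - 1) ) 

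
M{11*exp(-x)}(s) 11*gamma(s)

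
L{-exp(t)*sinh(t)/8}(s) -1/(8*s*(s - 2))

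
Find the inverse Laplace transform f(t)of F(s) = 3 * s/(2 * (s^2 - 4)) 3 * cosh(2 * t)/2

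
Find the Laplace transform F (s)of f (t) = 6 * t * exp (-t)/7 6/ (7 * (s + 1)^2)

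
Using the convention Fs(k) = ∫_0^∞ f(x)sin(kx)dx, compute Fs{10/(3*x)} 5*pi/3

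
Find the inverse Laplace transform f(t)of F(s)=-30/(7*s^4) -5*t^3/7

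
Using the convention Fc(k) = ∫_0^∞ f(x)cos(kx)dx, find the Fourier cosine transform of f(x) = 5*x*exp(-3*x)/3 5*(9 - k^2)/(3*(k^2+9)^2)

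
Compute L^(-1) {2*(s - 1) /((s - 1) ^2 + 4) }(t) 2*exp(t)*cos(2*t) 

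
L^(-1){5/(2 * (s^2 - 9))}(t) 5 * sinh(3 * t)/6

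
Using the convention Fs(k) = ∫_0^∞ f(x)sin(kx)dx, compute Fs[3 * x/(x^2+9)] 3 * pi * exp(-3 * k)/2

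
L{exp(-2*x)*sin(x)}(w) 1/((w + 2)^2 + 1)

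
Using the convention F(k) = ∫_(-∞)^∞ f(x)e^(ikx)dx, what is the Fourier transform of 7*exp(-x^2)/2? 7*sqrt(pi)*exp(-k^2/4)/2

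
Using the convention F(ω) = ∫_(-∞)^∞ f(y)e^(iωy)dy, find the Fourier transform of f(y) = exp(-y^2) sqrt(pi) * exp(-ω^2/4)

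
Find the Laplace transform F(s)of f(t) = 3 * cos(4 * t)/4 3 * s/(4 * (s^2 + 16))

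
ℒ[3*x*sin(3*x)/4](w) 9*w/(2*(w^2+9)^2)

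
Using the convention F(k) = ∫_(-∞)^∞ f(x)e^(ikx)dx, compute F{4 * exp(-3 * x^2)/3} 4 * sqrt(3) * sqrt(pi) * exp(-k^2/12)/9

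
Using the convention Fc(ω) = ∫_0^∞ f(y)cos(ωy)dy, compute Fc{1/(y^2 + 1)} pi*exp(-ω)/2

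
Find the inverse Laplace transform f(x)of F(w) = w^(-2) x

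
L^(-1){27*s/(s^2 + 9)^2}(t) 9*t*sin(3*t)/2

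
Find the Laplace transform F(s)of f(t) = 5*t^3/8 15/(4*s^4)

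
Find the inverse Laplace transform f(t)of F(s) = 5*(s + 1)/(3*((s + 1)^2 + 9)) 5*exp(-t)*cos(3*t)/3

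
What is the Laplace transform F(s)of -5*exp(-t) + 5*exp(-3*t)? 5/(s + 3) - 5/(s + 1)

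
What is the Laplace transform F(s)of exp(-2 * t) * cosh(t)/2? (s+2)/(2 * ((s+2)^2 - 1))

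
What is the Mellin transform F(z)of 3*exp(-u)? 3*gamma(z)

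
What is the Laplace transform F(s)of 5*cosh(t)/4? 5*s/(4*(s^2 - 1))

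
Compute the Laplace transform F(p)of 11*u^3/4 33/(2*p^4)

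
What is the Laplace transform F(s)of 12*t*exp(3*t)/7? 12/(7*(s - 3)^2)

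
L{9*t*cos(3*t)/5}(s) 9*(s^2 - 9)/(5*(s^2 + 9)^2)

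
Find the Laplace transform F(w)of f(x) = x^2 2/w^3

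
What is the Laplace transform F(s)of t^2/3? 2/(3 * s^3)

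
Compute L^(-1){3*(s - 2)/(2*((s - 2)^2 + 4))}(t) 3*exp(2*t)*cos(2*t)/2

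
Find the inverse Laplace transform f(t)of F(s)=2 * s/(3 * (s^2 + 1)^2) t * sin(t)/3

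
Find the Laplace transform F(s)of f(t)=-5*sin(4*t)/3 -20/(3*s^2+48)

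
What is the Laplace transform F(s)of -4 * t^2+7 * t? 7/s^2-8/s^3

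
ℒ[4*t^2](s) 8/s^3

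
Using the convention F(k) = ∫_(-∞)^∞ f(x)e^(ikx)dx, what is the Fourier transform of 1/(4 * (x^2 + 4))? pi * exp(-2 * Abs(k))/8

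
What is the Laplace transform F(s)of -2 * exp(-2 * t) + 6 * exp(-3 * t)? 6/(s + 3) - 2/(s + 2)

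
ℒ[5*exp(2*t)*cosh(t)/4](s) 5*(s - 2)/(4*((s - 2)^2 - 1))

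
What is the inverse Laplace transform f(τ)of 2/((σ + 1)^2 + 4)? exp(-τ) * sin(2 * τ)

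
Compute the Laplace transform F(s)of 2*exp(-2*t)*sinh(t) 2/((s + 2)^2 - 1)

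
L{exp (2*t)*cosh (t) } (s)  (s - 2) / ( (s - 2) ^2 - 1) 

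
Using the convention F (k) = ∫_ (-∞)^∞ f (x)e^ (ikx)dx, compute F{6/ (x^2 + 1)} 6 * pi * exp (-Abs (k))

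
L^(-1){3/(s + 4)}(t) 3*exp(-4*t)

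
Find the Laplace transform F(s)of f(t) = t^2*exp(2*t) 2/(s - 2)^3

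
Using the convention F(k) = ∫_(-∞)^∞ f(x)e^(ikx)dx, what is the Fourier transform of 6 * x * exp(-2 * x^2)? 3 * sqrt(2) * I * sqrt(pi) * k * exp(-k^2/8)/4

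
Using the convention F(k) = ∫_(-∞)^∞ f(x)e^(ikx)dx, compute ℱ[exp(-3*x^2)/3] sqrt(3)*sqrt(pi)*exp(-k^2/12)/9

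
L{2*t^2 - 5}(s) 4/s^3 - 5/s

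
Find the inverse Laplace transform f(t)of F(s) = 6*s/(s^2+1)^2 3*t*sin(t)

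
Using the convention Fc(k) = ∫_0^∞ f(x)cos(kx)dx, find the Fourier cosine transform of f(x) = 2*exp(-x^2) sqrt(pi)*exp(-k^2/4)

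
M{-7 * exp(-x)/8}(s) -7 * gamma(s)/8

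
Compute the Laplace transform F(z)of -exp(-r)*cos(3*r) (-z - 1)/((z + 1)^2 + 9)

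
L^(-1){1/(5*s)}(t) 1/5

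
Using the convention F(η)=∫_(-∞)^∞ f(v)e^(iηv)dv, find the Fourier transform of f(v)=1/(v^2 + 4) pi*exp(-2*Abs(η))/2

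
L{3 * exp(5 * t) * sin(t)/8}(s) 3/(8 * ((s - 5)^2 + 1))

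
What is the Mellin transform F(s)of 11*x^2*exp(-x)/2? 11*gamma(s+2)/2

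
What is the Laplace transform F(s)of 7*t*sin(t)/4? 7*s/(2*(s^2+1)^2)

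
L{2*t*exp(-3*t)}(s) 2/(s + 3)^2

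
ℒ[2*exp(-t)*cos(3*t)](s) 2*(s + 1)/((s + 1)^2 + 9)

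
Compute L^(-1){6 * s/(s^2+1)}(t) 6 * cos(t)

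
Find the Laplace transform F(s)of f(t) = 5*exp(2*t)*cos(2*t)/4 5*(s - 2)/(4*((s - 2)^2+4))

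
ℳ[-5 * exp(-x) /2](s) -5 * gamma(s) /2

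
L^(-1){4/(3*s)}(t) 4/3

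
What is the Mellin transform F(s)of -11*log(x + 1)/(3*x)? 11*pi*csc(pi*s)/(3*(s - 1))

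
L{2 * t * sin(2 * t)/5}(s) 8 * s/(5 * (s^2 + 4)^2)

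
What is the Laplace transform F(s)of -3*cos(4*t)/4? -3*s/(4*s^2+64)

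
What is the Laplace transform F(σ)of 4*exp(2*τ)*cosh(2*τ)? 4*(σ - 2)/(σ*(σ - 4))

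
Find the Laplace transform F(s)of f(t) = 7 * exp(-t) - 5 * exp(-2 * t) 7/(s + 1) - 5/(s + 2)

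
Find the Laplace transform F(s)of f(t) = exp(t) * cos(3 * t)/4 (s - 1)/(4 * ((s - 1)^2 + 9))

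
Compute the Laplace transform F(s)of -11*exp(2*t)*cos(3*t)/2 11*(2 - s)/(2*((s - 2)^2 + 9))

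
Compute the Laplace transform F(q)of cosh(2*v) q/(q^2 - 4)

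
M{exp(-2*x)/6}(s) gamma(s)/(6*2^s)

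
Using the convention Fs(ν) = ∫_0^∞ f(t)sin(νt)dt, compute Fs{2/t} pi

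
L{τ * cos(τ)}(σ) (σ^2 - 1)/(σ^2 + 1)^2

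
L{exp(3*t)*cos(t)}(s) (s - 3)/((s - 3)^2 + 1)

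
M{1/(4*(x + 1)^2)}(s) (-pi*s + pi)/(4*sin(pi*s))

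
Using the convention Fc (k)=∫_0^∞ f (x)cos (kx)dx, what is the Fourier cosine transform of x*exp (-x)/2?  (1 - k^2)/ (2*(k^2 + 1)^2)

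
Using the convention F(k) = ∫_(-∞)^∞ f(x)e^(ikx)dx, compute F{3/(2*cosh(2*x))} 3*pi/(4*cosh(pi*k/4))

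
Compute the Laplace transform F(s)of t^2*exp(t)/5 2/(5*(s - 1)^3)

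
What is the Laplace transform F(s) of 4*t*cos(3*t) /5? 4*(s^2 - 9) /(5*(s^2 + 9) ^2) 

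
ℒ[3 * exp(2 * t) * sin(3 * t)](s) 9/((s - 2)^2 + 9)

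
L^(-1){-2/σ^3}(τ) -τ^2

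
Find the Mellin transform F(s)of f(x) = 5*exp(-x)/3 5*gamma(s)/3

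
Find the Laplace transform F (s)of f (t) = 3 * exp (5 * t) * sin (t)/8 3/ (8 * ( (s - 5)^2+1))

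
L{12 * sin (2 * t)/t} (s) 12 * atan (2/s)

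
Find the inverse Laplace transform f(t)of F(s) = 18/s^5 3*t^4/4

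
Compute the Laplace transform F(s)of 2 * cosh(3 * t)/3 2 * s/(3 * (s^2 - 9))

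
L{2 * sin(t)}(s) 2/(s^2 + 1)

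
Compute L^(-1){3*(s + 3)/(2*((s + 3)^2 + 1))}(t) 3*exp(-3*t)*cos(t)/2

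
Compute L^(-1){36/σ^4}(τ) 6*τ^3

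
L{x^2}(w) 2/w^3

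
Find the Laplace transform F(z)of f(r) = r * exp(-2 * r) (z + 2)^(-2)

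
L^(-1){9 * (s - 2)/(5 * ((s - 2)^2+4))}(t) 9 * exp(2 * t) * cos(2 * t)/5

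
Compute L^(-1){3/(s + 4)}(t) 3*exp(-4*t)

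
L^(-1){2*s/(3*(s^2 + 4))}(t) 2*cos(2*t)/3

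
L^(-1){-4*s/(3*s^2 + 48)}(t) -4*cos(4*t)/3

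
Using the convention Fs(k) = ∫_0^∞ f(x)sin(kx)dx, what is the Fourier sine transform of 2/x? pi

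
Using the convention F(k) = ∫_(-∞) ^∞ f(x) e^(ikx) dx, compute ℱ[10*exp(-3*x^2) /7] 10*sqrt(3)*sqrt(pi)*exp(-k^2/12) /21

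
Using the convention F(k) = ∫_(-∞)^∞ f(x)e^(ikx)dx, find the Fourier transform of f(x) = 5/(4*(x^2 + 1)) 5*pi*exp(-Abs(k))/4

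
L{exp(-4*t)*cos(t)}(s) (s + 4)/((s + 4)^2 + 1)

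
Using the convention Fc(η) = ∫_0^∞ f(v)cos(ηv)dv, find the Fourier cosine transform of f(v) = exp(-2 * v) 2/(η^2+4)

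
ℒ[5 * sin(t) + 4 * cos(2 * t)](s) 5/(s^2 + 1) + 4 * s/(s^2 + 4)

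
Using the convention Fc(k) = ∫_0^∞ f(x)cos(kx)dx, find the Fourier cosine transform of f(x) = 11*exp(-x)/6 11/(6*(k^2+1))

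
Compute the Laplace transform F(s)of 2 2/s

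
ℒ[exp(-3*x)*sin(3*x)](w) 3/((w + 3)^2 + 9)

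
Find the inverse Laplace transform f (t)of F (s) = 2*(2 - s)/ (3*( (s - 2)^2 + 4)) -2*exp (2*t)*cos (2*t)/3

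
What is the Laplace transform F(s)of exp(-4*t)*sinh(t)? 1/((s + 4)^2 - 1)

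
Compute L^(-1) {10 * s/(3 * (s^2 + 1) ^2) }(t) 5 * t * sin(t) /3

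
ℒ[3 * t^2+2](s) 6/s^3+2/s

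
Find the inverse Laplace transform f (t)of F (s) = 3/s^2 3*t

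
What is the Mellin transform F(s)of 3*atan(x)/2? -3*pi*sec(pi*s/2)/(4*s)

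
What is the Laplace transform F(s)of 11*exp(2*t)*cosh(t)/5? 11*(s - 2)/(5*((s - 2)^2 - 1))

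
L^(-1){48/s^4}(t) 8 * t^3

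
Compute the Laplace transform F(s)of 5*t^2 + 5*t 5/s^2 + 10/s^3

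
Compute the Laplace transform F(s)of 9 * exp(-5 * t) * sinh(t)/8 9/(8 * ((s+5)^2 - 1))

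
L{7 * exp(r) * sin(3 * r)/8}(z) 21/(8 * ((z - 1)^2 + 9))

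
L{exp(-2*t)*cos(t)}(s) (s+2)/((s+2)^2+1)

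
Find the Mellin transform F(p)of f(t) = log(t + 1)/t -pi * csc(pi * p)/(p - 1)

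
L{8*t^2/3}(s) 16/(3*s^3)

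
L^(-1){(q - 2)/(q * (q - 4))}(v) exp(2 * v) * cosh(2 * v)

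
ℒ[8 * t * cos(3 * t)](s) 8 * (s^2 - 9)/(s^2 + 9)^2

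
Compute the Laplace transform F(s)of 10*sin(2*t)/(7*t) 10*atan(2/s)/7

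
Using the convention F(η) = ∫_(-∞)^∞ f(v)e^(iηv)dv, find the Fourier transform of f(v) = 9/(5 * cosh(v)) 9 * pi/(5 * cosh(pi * η/2))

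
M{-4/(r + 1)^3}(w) -2 * pi * (w - 2) * (w - 1)/sin(pi * w)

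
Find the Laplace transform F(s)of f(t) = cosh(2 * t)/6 s/(6 * (s^2 - 4))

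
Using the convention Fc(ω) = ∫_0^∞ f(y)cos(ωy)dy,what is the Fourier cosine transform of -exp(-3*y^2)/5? -sqrt(3)*sqrt(pi)*exp(-ω^2/12)/30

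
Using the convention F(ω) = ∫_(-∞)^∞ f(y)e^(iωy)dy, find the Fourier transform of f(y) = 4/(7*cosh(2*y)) 2*pi/(7*cosh(pi*ω/4))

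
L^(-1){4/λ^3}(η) 2 * η^2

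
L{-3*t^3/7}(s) -18/(7*s^4)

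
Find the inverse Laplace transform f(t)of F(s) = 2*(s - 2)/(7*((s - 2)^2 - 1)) 2*exp(2*t)*cosh(t)/7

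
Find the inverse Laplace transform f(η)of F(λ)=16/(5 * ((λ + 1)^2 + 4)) 8 * exp(-η) * sin(2 * η)/5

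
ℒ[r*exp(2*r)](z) (z - 2)^(-2)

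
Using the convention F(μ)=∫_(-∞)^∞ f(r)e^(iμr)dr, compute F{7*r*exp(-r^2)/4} 7*I*sqrt(pi)*μ*exp(-μ^2/4)/8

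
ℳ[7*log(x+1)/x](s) -7*pi*csc(pi*s)/(s - 1)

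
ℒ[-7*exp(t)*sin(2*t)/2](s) -7/((s - 1)^2 + 4)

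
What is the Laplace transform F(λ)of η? λ^(-2)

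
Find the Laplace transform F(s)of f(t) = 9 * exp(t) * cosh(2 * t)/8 9 * (s - 1)/(8 * ((s - 1)^2 - 4))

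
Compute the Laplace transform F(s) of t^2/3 2/(3 * s^3) 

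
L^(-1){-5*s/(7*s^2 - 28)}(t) -5*cosh(2*t)/7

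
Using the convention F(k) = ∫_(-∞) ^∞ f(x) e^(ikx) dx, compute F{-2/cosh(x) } -2*pi/cosh(pi*k/2) 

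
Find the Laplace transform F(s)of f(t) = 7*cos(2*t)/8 7*s/(8*(s^2 + 4))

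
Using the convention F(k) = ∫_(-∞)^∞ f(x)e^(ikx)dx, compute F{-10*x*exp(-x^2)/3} -5*I*sqrt(pi)*k*exp(-k^2/4)/3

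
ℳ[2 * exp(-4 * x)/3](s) 2^(1-2 * s) * gamma(s)/3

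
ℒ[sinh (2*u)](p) 2/ (p^2 - 4)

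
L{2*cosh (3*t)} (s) 2*s/ (s^2 - 9)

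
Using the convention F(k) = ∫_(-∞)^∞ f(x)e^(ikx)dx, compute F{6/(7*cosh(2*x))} 3*pi/(7*cosh(pi*k/4))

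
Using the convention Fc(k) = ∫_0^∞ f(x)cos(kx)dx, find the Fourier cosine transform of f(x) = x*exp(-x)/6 (1 - k^2)/(6*(k^2 + 1)^2)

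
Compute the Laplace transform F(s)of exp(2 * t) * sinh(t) 1/((s - 2)^2-1)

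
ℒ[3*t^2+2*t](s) 6/s^3+2/s^2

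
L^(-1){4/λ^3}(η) 2 * η^2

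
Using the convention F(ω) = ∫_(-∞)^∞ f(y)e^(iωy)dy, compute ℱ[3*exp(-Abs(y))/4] 3/(2*(ω^2 + 1))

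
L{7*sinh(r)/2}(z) 7/(2*(z^2 - 1))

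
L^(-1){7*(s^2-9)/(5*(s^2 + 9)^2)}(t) 7*t*cos(3*t)/5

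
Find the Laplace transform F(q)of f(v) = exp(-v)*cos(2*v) (q + 1)/((q + 1)^2 + 4)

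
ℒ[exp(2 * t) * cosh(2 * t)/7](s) (s - 2)/(7 * s * (s - 4))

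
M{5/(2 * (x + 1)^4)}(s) 5 * gamma(s) * gamma(4 - s)/12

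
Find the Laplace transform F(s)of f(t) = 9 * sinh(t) 9/(s^2 - 1)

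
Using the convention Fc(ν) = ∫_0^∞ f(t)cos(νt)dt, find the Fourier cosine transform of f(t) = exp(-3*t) 3/(ν^2+9)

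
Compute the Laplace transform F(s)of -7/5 -7/(5*s)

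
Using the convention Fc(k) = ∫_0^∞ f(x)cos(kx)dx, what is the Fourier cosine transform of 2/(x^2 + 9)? pi * exp(-3 * k)/3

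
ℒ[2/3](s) 2/(3*s)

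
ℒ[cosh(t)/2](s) s/(2*(s^2 - 1))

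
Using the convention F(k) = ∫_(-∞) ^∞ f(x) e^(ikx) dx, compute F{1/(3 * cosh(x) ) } pi/(3 * cosh(pi * k/2) ) 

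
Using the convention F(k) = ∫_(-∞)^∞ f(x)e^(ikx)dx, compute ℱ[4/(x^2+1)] 4 * pi * exp(-Abs(k))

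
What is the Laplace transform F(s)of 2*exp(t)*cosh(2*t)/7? 2*(s - 1)/(7*((s - 1)^2-4))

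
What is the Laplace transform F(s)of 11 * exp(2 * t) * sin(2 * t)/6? 11/(3 * ((s - 2)^2+4))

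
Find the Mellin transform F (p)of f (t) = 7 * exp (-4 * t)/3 7 * gamma (p)/ (3 * 4^p)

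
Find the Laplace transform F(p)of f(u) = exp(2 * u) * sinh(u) 1/((p - 2)^2-1)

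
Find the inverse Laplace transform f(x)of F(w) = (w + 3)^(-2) x*exp(-3*x)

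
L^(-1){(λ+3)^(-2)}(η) η*exp(-3*η)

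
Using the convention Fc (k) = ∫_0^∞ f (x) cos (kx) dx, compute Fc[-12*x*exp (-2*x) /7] 12*(k^2 - 4) / (7*(k^2 + 4) ^2) 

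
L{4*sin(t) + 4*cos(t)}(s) 4/(s^2 + 1) + 4*s/(s^2 + 1)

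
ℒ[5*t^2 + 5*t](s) 5/s^2 + 10/s^3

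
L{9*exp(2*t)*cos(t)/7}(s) 9*(s - 2)/(7*((s - 2)^2 + 1))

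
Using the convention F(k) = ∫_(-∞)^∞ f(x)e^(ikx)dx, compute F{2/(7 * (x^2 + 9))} 2 * pi * exp(-3 * Abs(k))/21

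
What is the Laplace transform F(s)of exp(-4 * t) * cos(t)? (s + 4)/((s + 4)^2 + 1)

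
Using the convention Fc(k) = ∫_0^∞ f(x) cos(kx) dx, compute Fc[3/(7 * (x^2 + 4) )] 3 * pi * exp(-2 * k) /28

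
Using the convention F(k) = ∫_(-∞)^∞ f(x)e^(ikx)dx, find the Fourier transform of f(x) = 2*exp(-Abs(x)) 4/(k^2+1)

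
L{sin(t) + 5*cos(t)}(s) 5*s/(s^2 + 1) + 1/(s^2 + 1)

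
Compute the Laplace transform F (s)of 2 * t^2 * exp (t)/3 4/ (3 * (s - 1)^3)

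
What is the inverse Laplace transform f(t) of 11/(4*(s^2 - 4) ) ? 11*sinh(2*t) /8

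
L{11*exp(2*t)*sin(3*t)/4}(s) 33/(4*((s - 2)^2 + 9))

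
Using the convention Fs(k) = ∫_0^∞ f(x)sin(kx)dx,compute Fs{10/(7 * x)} 5 * pi/7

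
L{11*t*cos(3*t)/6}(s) 11*(s^2 - 9)/(6*(s^2+9)^2)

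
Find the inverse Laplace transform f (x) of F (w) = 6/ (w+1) 6 * exp (-x) 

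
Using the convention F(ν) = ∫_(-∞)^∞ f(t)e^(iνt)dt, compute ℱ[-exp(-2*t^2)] -sqrt(2)*sqrt(pi)*exp(-ν^2/8)/2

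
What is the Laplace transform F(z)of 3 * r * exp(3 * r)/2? 3/(2 * (z - 3)^2)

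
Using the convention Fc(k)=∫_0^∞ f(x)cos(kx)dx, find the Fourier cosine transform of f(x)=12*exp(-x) 12/(k^2+1)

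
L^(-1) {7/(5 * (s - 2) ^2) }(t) 7 * t * exp(2 * t) /5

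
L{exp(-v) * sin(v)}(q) 1/((q + 1)^2 + 1)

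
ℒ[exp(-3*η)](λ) 1/(λ + 3)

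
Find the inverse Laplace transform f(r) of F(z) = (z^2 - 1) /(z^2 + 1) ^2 r * cos(r) 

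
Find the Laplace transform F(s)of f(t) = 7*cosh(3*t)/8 7*s/(8*(s^2 - 9))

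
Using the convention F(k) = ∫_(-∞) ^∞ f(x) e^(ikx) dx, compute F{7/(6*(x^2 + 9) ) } 7*pi*exp(-3*Abs(k) ) /18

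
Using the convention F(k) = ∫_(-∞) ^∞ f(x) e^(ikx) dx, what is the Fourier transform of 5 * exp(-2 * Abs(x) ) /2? 10/(k^2 + 4) 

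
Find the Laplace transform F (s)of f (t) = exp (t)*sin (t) 1/ ( (s - 1)^2+1)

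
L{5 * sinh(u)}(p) 5/(p^2-1)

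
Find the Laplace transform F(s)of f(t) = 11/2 11/(2*s)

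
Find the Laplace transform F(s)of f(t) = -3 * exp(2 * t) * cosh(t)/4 3 * (2 - s)/(4 * ((s - 2)^2 - 1))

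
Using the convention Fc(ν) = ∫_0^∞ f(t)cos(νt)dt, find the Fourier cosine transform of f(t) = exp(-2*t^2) sqrt(2)*sqrt(pi)*exp(-ν^2/8)/4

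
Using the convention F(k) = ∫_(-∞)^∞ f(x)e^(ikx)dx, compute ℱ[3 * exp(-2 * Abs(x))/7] 12/(7 * (k^2 + 4))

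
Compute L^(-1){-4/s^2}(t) -4*t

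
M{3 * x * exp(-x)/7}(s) 3 * gamma(s + 1)/7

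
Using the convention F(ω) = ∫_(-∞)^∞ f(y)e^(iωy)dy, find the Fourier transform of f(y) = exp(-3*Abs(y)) 6/(ω^2 + 9)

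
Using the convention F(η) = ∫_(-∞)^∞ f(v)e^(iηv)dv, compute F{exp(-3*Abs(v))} 6/(η^2 + 9)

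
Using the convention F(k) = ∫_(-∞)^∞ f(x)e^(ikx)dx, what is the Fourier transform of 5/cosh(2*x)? 5*pi/(2*cosh(pi*k/4))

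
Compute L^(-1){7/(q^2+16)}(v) 7*sin(4*v)/4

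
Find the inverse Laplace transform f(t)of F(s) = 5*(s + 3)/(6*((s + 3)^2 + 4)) 5*exp(-3*t)*cos(2*t)/6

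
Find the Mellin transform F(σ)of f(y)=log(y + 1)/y -pi*csc(pi*σ)/(σ - 1)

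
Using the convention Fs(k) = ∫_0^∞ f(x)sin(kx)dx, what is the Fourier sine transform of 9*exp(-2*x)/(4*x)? 9*atan(k/2)/4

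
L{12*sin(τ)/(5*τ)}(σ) 12*atan(1/σ)/5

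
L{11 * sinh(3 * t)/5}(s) 33/(5 * (s^2 - 9))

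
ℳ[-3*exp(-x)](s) -3*gamma(s)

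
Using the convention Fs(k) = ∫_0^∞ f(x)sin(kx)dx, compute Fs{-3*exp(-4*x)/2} -3*k/(2*k^2 + 32)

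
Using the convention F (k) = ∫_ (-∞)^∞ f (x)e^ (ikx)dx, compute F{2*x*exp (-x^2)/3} I*sqrt (pi)*k*exp (-k^2/4)/3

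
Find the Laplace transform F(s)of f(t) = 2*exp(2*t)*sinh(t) 2/((s - 2)^2 - 1)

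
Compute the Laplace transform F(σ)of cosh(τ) σ/(σ^2 - 1)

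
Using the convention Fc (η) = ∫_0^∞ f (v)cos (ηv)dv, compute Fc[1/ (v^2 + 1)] pi*exp (-η)/2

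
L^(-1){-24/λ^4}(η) -4 * η^3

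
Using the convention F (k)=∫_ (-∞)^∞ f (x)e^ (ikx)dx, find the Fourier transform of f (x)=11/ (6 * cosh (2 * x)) 11 * pi/ (12 * cosh (pi * k/4))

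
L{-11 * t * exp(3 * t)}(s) -11/(s - 3)^2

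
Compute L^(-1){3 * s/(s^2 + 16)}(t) 3 * cos(4 * t)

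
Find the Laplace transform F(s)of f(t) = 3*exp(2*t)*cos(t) 3*(s - 2)/((s - 2)^2 + 1)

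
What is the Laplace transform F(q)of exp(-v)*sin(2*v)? 2/((q + 1)^2 + 4)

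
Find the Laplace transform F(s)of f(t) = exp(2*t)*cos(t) (s - 2)/((s - 2)^2 + 1)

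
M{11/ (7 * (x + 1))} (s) 11 * pi * csc (pi * s)/7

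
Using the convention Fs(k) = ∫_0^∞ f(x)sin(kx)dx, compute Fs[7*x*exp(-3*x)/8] 21*k/(4*(k^2+9)^2)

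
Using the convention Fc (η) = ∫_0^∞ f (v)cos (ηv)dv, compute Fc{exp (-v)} 1/ (η^2 + 1)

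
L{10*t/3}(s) 10/(3*s^2)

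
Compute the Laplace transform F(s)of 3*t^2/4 3/(2*s^3)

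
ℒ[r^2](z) 2/z^3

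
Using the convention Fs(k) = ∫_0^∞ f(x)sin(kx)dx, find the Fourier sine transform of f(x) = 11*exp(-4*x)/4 11*k/(4*(k^2 + 16))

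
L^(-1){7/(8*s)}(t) 7/8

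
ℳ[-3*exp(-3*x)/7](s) -3^(1 - s)*gamma(s)/7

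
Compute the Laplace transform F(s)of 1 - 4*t 1/s - 4/s^2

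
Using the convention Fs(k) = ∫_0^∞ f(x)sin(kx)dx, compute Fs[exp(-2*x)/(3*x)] atan(k/2)/3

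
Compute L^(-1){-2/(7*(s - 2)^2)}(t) -2*t*exp(2*t)/7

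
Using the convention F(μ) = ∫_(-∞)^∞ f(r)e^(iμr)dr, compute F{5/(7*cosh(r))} 5*pi/(7*cosh(pi*μ/2))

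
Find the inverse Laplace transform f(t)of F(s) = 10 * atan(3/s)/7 10 * sin(3 * t)/(7 * t)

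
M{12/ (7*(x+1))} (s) 12*pi*csc (pi*s)/7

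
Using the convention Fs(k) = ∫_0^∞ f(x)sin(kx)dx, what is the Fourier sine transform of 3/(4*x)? 3*pi/8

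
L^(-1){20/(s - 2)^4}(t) 10 * t^3 * exp(2 * t)/3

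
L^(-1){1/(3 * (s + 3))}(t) exp(-3 * t)/3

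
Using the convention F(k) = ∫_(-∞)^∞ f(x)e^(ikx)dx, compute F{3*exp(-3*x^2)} sqrt(3)*sqrt(pi)*exp(-k^2/12)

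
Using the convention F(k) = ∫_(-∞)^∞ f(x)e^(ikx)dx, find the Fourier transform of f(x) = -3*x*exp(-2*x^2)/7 -3*sqrt(2)*I*sqrt(pi)*k*exp(-k^2/8)/56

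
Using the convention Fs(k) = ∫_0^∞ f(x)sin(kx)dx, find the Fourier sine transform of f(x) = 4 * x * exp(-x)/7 8 * k/(7 * (k^2 + 1)^2)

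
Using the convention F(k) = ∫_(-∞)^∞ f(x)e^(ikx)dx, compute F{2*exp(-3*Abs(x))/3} 4/(k^2 + 9)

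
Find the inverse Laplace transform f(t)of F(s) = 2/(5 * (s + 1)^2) 2 * t * exp(-t)/5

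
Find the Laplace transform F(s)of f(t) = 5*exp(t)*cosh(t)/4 5*(s - 1)/(4*s*(s - 2))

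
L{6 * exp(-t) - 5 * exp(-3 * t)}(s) 6/(s + 1) - 5/(s + 3)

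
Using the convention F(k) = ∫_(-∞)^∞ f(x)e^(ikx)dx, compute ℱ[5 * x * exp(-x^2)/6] 5 * I * sqrt(pi) * k * exp(-k^2/4)/12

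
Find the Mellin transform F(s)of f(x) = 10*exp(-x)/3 10*gamma(s)/3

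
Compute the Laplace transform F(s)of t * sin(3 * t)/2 3 * s/(s^2 + 9)^2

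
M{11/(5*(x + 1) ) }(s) 11*pi*csc(pi*s) /5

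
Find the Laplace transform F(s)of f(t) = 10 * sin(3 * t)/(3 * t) 10 * atan(3/s)/3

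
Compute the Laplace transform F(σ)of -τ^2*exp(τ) -2/(σ - 1)^3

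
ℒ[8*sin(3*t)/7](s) 24/(7*(s^2 + 9))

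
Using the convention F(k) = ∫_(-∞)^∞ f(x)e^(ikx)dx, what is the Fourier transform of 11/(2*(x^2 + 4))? 11*pi*exp(-2*Abs(k))/4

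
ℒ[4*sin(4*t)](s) 16/(s^2 + 16)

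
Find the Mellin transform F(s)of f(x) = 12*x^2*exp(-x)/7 12*gamma(s+2)/7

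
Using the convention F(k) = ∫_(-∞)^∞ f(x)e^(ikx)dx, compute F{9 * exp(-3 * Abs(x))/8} 27/(4 * (k^2 + 9))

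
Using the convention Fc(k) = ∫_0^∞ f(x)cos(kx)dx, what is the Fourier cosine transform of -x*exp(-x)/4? (k^2 - 1)/(4*(k^2+1)^2)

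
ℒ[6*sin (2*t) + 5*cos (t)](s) 12/ (s^2 + 4) + 5*s/ (s^2 + 1)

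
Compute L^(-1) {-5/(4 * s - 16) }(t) -5 * exp(4 * t) /4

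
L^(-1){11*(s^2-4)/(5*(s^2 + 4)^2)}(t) 11*t*cos(2*t)/5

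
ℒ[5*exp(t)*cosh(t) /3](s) 5*(s - 1) /(3*s*(s - 2) ) 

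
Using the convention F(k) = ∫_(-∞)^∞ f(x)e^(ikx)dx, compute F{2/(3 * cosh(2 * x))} pi/(3 * cosh(pi * k/4))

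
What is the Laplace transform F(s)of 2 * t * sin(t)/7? 4 * s/(7 * (s^2 + 1)^2)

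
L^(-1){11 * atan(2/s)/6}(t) 11 * sin(2 * t)/(6 * t)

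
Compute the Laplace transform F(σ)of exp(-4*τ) 1/(σ + 4)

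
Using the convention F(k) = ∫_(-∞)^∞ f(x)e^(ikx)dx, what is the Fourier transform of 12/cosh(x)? 12*pi/cosh(pi*k/2)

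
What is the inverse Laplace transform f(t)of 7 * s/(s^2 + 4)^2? 7 * t * sin(2 * t)/4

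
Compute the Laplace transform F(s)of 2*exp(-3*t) 2/(s + 3)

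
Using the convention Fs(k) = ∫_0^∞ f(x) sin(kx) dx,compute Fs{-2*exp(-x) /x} -2*atan(k) 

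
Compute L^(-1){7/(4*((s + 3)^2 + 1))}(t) 7*exp(-3*t)*sin(t)/4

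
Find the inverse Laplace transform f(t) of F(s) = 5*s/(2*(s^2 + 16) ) 5*cos(4*t) /2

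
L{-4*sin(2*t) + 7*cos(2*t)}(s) 7*s/(s^2 + 4)-8/(s^2 + 4)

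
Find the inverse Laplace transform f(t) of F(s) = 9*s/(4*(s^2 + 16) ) 9*cos(4*t) /4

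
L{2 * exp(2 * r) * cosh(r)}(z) 2 * (z - 2)/((z - 2)^2 - 1)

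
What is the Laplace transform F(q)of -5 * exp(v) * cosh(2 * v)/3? 5 * (1 - q)/(3 * ((q - 1)^2 - 4))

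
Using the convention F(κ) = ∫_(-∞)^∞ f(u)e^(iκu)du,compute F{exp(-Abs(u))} 2/(κ^2 + 1)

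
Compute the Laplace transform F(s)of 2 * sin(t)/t 2 * atan(1/s)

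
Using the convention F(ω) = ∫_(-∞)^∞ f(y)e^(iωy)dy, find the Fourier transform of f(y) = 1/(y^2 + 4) pi*exp(-2*Abs(ω))/2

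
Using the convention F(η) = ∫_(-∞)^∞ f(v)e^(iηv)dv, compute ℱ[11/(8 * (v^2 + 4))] 11 * pi * exp(-2 * Abs(η))/16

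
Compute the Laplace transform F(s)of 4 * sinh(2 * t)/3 8/(3 * (s^2 - 4))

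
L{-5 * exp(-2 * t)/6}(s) -5/(6 * s + 12)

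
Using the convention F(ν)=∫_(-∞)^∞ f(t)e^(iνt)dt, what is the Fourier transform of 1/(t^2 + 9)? pi*exp(-3*Abs(ν))/3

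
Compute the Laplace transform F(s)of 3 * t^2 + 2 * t 2/s^2 + 6/s^3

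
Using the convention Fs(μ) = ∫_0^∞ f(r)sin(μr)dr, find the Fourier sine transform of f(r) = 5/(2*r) 5*pi/4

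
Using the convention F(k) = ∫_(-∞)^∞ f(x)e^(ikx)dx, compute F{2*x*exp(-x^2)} I*sqrt(pi)*k*exp(-k^2/4)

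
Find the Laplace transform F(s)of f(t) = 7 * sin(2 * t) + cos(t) 14/(s^2 + 4) + s/(s^2 + 1)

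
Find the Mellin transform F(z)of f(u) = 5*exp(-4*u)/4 5*gamma(z)/(4*2^(2*z))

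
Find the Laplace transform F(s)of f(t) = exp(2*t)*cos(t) (s - 2)/((s - 2)^2 + 1)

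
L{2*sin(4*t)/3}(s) 8/(3*(s^2 + 16))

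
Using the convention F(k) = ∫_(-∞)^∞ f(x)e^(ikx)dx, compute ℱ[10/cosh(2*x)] 5*pi/cosh(pi*k/4)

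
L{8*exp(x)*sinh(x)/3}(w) 8/(3*w*(w - 2))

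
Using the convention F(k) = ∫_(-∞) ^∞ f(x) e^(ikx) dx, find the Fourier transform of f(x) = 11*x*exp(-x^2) 11*I*sqrt(pi)*k*exp(-k^2/4) /2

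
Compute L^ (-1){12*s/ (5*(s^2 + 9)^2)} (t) 2*t*sin (3*t)/5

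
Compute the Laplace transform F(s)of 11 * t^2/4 11/(2 * s^3)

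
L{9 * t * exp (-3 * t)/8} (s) 9/ (8 * (s + 3)^2)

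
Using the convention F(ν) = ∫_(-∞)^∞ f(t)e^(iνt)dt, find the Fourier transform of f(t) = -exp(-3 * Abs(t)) -6/(ν^2+9)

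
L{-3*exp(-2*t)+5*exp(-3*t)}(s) 5/(s+3)-3/(s+2)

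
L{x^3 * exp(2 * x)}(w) 6/(w - 2)^4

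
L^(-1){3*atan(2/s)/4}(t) 3*sin(2*t)/(4*t)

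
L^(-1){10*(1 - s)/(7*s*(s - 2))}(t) -10*exp(t)*cosh(t)/7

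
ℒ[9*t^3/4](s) 27/ (2*s^4)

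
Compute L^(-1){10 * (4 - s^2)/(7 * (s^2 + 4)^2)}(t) -10 * t * cos(2 * t)/7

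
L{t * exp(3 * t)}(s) (s - 3)^(-2)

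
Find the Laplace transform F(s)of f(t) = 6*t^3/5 36/(5*s^4)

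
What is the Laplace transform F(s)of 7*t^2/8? 7/(4*s^3)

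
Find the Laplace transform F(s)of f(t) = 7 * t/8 7/(8 * s^2)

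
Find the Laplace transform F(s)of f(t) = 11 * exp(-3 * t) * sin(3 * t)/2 33/(2 * ((s + 3)^2 + 9))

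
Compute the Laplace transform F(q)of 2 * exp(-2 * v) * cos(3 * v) 2 * (q + 2)/((q + 2)^2 + 9)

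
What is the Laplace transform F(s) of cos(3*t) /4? s/(4*(s^2 + 9) ) 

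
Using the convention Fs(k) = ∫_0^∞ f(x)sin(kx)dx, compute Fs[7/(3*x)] 7*pi/6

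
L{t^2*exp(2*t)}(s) 2/(s - 2)^3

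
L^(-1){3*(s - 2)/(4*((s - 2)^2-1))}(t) 3*exp(2*t)*cosh(t)/4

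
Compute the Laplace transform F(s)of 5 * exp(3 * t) 5/(s - 3)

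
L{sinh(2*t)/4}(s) 1/(2*(s^2-4))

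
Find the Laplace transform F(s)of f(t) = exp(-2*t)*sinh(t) 1/((s+2)^2 - 1)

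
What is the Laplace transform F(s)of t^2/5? 2/(5*s^3)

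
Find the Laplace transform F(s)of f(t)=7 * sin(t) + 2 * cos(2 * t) 7/(s^2 + 1) + 2 * s/(s^2 + 4)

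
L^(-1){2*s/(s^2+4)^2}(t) t*sin(2*t)/2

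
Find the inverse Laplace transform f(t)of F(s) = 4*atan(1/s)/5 4*sin(t)/(5*t)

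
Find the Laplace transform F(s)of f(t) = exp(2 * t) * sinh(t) 1/((s - 2)^2 - 1)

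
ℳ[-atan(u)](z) pi * sec(pi * z/2)/(2 * z)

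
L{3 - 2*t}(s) 3/s - 2/s^2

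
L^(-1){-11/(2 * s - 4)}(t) -11 * exp(2 * t)/2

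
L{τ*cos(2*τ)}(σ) (σ^2 - 4)/(σ^2 + 4)^2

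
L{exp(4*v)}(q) 1/(q - 4)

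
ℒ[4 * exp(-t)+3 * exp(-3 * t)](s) 3/(s+3)+4/(s+1)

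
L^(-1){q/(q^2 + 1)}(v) cos(v)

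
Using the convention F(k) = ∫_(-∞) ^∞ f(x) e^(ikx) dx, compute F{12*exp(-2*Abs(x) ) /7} 48/(7*(k^2 + 4) ) 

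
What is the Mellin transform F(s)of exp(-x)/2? gamma(s)/2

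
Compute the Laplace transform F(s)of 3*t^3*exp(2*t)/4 9/(2*(s - 2)^4)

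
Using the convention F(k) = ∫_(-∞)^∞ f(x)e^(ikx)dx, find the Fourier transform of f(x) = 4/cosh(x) 4 * pi/cosh(pi * k/2)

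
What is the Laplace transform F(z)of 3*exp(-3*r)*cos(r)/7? 3*(z + 3)/(7*((z + 3)^2 + 1))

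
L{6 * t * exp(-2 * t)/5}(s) 6/(5 * (s + 2)^2)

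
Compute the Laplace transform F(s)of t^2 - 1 2/s^3 - 1/s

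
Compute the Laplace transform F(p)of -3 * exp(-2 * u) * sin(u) -3/((p + 2)^2 + 1)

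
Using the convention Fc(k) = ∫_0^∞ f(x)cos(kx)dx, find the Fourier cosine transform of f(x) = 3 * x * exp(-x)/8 3 * (1 - k^2)/(8 * (k^2+1)^2)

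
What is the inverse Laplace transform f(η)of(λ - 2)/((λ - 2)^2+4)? exp(2 * η) * cos(2 * η)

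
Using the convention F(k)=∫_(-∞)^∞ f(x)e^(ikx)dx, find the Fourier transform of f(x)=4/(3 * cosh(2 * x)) 2 * pi/(3 * cosh(pi * k/4))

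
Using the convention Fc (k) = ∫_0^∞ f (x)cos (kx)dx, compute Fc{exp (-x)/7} 1/ (7*(k^2 + 1))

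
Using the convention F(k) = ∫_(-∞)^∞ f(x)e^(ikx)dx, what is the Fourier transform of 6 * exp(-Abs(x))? 12/(k^2 + 1)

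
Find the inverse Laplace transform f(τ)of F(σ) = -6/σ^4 -τ^3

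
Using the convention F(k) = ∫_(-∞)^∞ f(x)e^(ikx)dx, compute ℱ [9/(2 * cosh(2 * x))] 9 * pi/(4 * cosh(pi * k/4))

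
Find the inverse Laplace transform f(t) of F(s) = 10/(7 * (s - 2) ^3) 5 * t^2 * exp(2 * t) /7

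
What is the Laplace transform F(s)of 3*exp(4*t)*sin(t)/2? 3/(2*((s - 4)^2+1))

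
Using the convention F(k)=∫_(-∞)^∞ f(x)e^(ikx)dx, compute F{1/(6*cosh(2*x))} pi/(12*cosh(pi*k/4))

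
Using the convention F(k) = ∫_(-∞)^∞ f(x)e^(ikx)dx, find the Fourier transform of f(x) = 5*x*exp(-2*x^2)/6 5*sqrt(2)*I*sqrt(pi)*k*exp(-k^2/8)/48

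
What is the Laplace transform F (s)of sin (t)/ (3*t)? atan (1/s)/3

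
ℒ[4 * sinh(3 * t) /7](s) 12/(7 * (s^2 - 9) ) 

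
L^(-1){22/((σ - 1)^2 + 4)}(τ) 11*exp(τ)*sin(2*τ)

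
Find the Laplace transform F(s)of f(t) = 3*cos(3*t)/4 3*s/(4*(s^2 + 9))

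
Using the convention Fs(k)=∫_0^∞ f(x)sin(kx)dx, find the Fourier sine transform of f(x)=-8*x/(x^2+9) -4*pi*exp(-3*k)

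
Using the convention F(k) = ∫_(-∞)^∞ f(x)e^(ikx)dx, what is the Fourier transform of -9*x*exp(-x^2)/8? -9*I*sqrt(pi)*k*exp(-k^2/4)/16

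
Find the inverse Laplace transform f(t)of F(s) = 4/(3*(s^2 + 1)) 4*sin(t)/3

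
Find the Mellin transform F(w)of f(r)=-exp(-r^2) -gamma(w/2)/2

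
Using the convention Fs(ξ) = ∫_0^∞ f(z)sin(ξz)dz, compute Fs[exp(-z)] ξ/(ξ^2 + 1)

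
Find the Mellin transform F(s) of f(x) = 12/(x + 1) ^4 2*gamma(s)*gamma(4 - s) 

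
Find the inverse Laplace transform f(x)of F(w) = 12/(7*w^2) 12*x/7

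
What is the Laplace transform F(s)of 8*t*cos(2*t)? 8*(s^2 - 4)/(s^2+4)^2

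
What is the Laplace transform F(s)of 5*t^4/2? 60/s^5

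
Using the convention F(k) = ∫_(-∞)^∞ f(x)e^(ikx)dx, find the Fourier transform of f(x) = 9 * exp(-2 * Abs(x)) 36/(k^2 + 4)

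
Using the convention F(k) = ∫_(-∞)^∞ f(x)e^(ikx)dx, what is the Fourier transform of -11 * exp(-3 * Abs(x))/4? -33/(2 * k^2 + 18)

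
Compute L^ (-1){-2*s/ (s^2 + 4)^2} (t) -t*sin (2*t)/2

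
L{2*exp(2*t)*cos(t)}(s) 2*(s - 2)/((s - 2)^2+1)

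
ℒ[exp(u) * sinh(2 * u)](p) 2/((p - 1)^2 - 4)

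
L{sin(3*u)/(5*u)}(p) atan(3/p)/5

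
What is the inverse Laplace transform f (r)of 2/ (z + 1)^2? 2 * r * exp (-r)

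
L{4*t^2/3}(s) 8/(3*s^3)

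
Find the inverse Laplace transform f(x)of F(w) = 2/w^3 x^2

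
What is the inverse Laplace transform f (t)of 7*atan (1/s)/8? 7*sin (t)/ (8*t)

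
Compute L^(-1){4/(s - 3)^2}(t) 4*t*exp(3*t)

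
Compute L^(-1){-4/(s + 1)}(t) -4 * exp(-t)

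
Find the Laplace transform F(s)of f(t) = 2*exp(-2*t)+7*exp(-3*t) 7/(s+3)+2/(s+2)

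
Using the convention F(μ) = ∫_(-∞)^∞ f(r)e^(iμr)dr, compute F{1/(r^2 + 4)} pi * exp(-2 * Abs(μ))/2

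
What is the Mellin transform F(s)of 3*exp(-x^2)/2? 3*gamma(s/2)/4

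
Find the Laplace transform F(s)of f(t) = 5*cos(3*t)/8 5*s/(8*(s^2 + 9))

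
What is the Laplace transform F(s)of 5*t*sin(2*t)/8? 5*s/(2*(s^2 + 4)^2)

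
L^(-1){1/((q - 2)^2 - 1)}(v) exp(2 * v) * sinh(v)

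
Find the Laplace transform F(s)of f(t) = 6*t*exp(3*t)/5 6/(5*(s - 3)^2)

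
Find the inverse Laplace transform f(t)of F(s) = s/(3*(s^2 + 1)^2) t*sin(t)/6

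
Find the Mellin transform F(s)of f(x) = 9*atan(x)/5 -9*pi*sec(pi*s/2)/(10*s)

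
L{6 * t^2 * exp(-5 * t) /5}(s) 12/(5 * (s + 5) ^3) 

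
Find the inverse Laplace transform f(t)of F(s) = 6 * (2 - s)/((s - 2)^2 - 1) -6 * exp(2 * t) * cosh(t)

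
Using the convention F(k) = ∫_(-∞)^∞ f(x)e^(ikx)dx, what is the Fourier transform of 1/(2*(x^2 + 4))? pi*exp(-2*Abs(k))/4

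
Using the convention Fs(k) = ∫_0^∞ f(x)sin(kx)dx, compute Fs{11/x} 11 * pi/2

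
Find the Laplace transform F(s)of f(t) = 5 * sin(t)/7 5/(7 * (s^2 + 1))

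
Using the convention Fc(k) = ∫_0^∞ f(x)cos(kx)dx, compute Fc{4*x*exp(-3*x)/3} 4*(9 - k^2)/(3*(k^2 + 9)^2)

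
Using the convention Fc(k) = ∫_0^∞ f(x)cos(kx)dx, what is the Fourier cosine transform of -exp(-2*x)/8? -1/(4*k^2 + 16)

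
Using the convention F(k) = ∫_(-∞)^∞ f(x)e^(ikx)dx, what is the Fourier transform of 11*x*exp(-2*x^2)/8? 11*sqrt(2)*I*sqrt(pi)*k*exp(-k^2/8)/64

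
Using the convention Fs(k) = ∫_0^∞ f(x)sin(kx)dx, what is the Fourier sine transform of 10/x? 5*pi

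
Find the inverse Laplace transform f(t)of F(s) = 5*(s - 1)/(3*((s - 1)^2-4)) 5*exp(t)*cosh(2*t)/3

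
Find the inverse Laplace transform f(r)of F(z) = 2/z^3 r^2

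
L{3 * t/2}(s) 3/(2 * s^2)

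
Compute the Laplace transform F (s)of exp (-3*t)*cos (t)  (s+3)/ ( (s+3)^2+1)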